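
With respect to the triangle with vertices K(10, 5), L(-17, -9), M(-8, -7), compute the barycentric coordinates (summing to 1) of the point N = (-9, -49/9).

Signed area of the reference triangle: [KLM] = ½·(10·(-9−(-7)) + (-17)·(-7−5) + (-8)·(5−(-9))) = ½·(-20 + 204 − 112) = 36.
[NLM] = ½·((-9)·(-9−(-7)) + (-17)·(-7−(-49/9)) + (-8)·(-49/9−(-9))) = ½·(18 + 238/9 − 256/9) = 8, so the K-coordinate is 8/36 = 2/9.
[KNM] = ½·(10·(-49/9−(-7)) + (-9)·(-7−5) + (-8)·(5−(-49/9))) = ½·(140/9 + 108 − 752/9) = 20, so the L-coordinate is 5/9.
[KLN] = ½·(10·(-9−(-49/9)) + (-17)·(-49/9−5) + (-9)·(5−(-9))) = ½·(-320/9 + 1598/9 − 126) = 8, so the M-coordinate is 2/9.
Check: 2/9 + 5/9 + 2/9 = 1.

(2/9, 5/9, 2/9)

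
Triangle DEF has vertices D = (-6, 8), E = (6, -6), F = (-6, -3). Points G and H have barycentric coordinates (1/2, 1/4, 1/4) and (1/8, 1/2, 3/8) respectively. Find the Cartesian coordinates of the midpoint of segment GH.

Barycentric coordinates of the midpoint are the average: (5/16, 3/8, 5/16).
Converting: (5/16)·D + (3/8)·E + (5/16)·F = (-3/2, -11/16).

(-3/2, -11/16)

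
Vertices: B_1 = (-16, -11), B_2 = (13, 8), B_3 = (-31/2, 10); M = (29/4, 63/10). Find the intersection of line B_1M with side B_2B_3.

(59/6, 74/9)

Barycentric coordinates of M with respect to B_1B_2B_3: (1/10, 4/5, 1/10).
On side B_2B_3 the B_1-coordinate is zero; dropping M's B_1-weight 1/10 and renormalizing the remaining 4/5 : 1/10 gives weights 8/9, 1/9 on B_2, B_3.
N = (8/9)·(13, 8) + (1/9)·(-31/2, 10) = (59/6, 74/9).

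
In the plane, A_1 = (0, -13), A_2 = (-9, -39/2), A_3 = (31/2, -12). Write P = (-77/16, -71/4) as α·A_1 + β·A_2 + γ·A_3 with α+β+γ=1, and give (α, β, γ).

Signed area of the reference triangle: [A_1A_2A_3] = ½·(0·(-39/2−(-12)) + (-9)·(-12−(-13)) + (31/2)·(-13−(-39/2))) = ½·(0 − 9 + 403/4) = 367/8.
[PA_2A_3] = ½·((-77/16)·(-39/2−(-12)) + (-9)·(-12−(-71/4)) + (31/2)·(-71/4−(-39/2))) = ½·(1155/32 − 207/4 + 217/8) = 367/64, so the A_1-coordinate is (367/64)/(367/8) = 1/8.
[A_1PA_3] = ½·(0·(-71/4−(-12)) + (-77/16)·(-12−(-13)) + (31/2)·(-13−(-71/4))) = ½·(0 − 77/16 + 589/8) = 1101/32, so the A_2-coordinate is 3/4.
[A_1A_2P] = ½·(0·(-39/2−(-71/4)) + (-9)·(-71/4−(-13)) + (-77/16)·(-13−(-39/2))) = ½·(0 + 171/4 − 1001/32) = 367/64, so the A_3-coordinate is 1/8.
Check: 1/8 + 3/4 + 1/8 = 1.

(1/8, 3/4, 1/8)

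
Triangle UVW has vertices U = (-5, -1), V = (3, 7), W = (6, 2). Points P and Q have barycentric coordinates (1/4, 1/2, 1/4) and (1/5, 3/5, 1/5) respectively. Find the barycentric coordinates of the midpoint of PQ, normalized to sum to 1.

Since both coordinate triples sum to 1, the midpoint's barycentrics are the componentwise average.
(1/4+1/5)/2 = 9/40; similarly 11/20 and 9/40.

(9/40, 11/20, 9/40)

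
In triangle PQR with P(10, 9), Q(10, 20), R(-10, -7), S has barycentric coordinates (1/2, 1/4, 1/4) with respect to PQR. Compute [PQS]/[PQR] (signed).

1/4

The signed ratio [PQS]/[PQR] equals the barycentric coordinate of S at vertex R, which is 1/4.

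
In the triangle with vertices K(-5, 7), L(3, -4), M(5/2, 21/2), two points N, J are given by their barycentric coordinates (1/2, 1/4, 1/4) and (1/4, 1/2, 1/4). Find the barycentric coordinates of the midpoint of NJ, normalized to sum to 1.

Since both coordinate triples sum to 1, the midpoint's barycentrics are the componentwise average.
(1/2+1/4)/2 = 3/8; similarly 3/8 and 1/4.

(3/8, 3/8, 1/4)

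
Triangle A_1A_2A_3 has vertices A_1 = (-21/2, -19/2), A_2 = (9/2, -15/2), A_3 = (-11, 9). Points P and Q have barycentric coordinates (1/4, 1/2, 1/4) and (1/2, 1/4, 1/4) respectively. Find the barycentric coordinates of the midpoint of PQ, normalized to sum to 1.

(3/8, 3/8, 1/4)

Since both coordinate triples sum to 1, the midpoint's barycentrics are the componentwise average.
(1/4+1/2)/2 = 3/8; similarly 3/8 and 1/4.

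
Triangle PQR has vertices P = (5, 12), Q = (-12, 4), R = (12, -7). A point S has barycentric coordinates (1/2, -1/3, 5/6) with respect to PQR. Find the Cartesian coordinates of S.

S = (1/2)·P + (-1/3)·Q + (5/6)·R.
x-coordinate: (1/2)·5 + (-1/3)·(-12) + (5/6)·12 = 33/2.
y-coordinate: (1/2)·12 + (-1/3)·4 + (5/6)·(-7) = -7/6.

(33/2, -7/6)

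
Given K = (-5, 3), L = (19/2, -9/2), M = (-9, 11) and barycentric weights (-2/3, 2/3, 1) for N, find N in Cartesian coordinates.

N = (-2/3)·K + (2/3)·L + 1·M.
x-coordinate: (-2/3)·(-5) + (2/3)·(19/2) + 1·(-9) = 2/3.
y-coordinate: (-2/3)·3 + (2/3)·(-9/2) + 1·11 = 6.

(2/3, 6)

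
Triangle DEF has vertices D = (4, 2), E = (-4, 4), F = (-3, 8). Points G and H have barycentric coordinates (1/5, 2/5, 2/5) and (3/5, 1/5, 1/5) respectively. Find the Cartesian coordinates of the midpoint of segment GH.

Barycentric coordinates of the midpoint are the average: (2/5, 3/10, 3/10).
Converting: (2/5)·D + (3/10)·E + (3/10)·F = (-1/2, 22/5).

(-1/2, 22/5)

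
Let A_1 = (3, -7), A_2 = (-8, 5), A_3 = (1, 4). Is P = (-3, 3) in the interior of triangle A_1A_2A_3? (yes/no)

yes

Barycentric coordinates of P: (13/97, 46/97, 38/97).
The three coordinates are positive, positive, positive; a point is interior exactly when all three are positive.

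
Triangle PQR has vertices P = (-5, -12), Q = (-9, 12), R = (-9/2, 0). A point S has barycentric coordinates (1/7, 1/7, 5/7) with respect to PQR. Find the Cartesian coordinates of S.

S = (1/7)·P + (1/7)·Q + (5/7)·R.
x-coordinate: (1/7)·(-5) + (1/7)·(-9) + (5/7)·(-9/2) = -73/14.
y-coordinate: (1/7)·(-12) + (1/7)·12 + (5/7)·0 = 0.

(-73/14, 0)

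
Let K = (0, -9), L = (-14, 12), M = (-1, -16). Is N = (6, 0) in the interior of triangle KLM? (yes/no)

no

Barycentric coordinates of N: (404/119, -33/119, -36/17).
The three coordinates are positive, negative, negative; a point is interior exactly when all three are positive.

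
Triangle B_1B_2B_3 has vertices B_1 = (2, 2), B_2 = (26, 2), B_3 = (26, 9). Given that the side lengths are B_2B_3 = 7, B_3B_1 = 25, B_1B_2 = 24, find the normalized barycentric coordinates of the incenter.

The incenter has barycentric coordinates proportional to the opposite side lengths: (7 : 25 : 24).
Normalizing by 7+25+24 = 56 gives (1/8, 25/56, 3/7).

(1/8, 25/56, 3/7)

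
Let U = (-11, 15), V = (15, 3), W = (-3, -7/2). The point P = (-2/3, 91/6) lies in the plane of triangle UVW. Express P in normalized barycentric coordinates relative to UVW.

Signed area of the reference triangle: [UVW] = ½·((-11)·(3−(-7/2)) + 15·(-7/2−15) + (-3)·(15−3)) = ½·(-143/2 − 555/2 − 36) = -385/2.
[PVW] = ½·((-2/3)·(3−(-7/2)) + 15·(-7/2−(91/6)) + (-3)·(91/6−3)) = ½·(-13/3 − 280 − 73/2) = -1925/12, so the U-coordinate is (-1925/12)/(-385/2) = 5/6.
[UPW] = ½·((-11)·(91/6−(-7/2)) + (-2/3)·(-7/2−15) + (-3)·(15−(91/6))) = ½·(-616/3 + 37/3 + 1/2) = -385/4, so the V-coordinate is 1/2.
[UVP] = ½·((-11)·(3−(91/6)) + 15·(91/6−15) + (-2/3)·(15−3)) = ½·(803/6 + 5/2 − 8) = 385/6, so the W-coordinate is -1/3.
Check: 5/6 + 1/2 − 1/3 = 1.

(5/6, 1/2, -1/3)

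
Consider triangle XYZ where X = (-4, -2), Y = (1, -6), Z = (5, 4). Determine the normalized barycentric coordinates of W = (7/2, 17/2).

(1/2, -3/4, 5/4)

Signed area of the reference triangle: [XYZ] = ½·((-4)·(-6−4) + 1·(4−(-2)) + 5·(-2−(-6))) = ½·(40 + 6 + 20) = 33.
[WYZ] = ½·((7/2)·(-6−4) + 1·(4−(17/2)) + 5·(17/2−(-6))) = ½·(-35 − 9/2 + 145/2) = 33/2, so the X-coordinate is (33/2)/33 = 1/2.
[XWZ] = ½·((-4)·(17/2−4) + (7/2)·(4−(-2)) + 5·(-2−(17/2))) = ½·(-18 + 21 − 105/2) = -99/4, so the Y-coordinate is -3/4.
[XYW] = ½·((-4)·(-6−(17/2)) + 1·(17/2−(-2)) + (7/2)·(-2−(-6))) = ½·(58 + 21/2 + 14) = 165/4, so the Z-coordinate is 5/4.
Check: 1/2 − 3/4 + 5/4 = 1.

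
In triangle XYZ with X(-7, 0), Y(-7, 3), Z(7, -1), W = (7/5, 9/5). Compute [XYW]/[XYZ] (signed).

[XYZ] = ½·((-7)·(3−(-1)) + (-7)·(-1−0) + 7·(0−3)) = ½·(-28 + 7 − 21) = -21.
[XYW] = ½·((-7)·(3−(9/5)) + (-7)·(9/5−0) + (7/5)·(0−3)) = ½·(-42/5 − 63/5 − 21/5) = -63/5, so the ratio is (-63/5)/(-21) = 3/5.

3/5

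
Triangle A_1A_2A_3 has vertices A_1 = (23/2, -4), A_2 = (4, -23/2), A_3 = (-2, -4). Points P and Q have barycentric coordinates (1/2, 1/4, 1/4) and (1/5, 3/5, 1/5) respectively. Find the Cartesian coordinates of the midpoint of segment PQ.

Barycentric coordinates of the midpoint are the average: (7/20, 17/40, 9/40).
Converting: (7/20)·A_1 + (17/40)·A_2 + (9/40)·A_3 = (211/40, -115/16).

(211/40, -115/16)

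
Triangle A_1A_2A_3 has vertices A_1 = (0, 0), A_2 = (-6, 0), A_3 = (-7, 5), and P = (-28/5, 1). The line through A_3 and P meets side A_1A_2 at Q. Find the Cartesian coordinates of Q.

(-21/4, 0)

Barycentric coordinates of P with respect to A_1A_2A_3: (1/10, 7/10, 1/5).
On side A_1A_2 the A_3-coordinate is zero; dropping P's A_3-weight 1/5 and renormalizing the remaining 1/10 : 7/10 gives weights 1/8, 7/8 on A_1, A_2.
Q = (1/8)·(0, 0) + (7/8)·(-6, 0) = (-21/4, 0).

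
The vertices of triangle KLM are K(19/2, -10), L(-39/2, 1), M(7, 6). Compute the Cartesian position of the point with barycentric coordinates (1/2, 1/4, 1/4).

N = (1/2)·K + (1/4)·L + (1/4)·M.
x-coordinate: (1/2)·(19/2) + (1/4)·(-39/2) + (1/4)·7 = 13/8.
y-coordinate: (1/2)·(-10) + (1/4)·1 + (1/4)·6 = -13/4.

(13/8, -13/4)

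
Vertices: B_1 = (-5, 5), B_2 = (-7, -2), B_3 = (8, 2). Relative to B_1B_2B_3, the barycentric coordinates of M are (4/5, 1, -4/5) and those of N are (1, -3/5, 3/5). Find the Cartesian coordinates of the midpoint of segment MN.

Barycentric coordinates of the midpoint are the average: (9/10, 1/5, -1/10).
Converting: (9/10)·B_1 + (1/5)·B_2 + (-1/10)·B_3 = (-67/10, 39/10).

(-67/10, 39/10)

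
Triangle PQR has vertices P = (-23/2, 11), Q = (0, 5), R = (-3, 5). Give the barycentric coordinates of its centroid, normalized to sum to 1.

The centroid is the average of the vertices, so each weight is 1/3.

(1/3, 1/3, 1/3)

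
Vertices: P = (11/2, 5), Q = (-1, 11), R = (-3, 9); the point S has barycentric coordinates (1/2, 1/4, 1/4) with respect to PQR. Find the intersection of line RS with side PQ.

(10/3, 7)

Line RS meets PQ where the R-coordinate vanishes; zeroing S's R-weight and renormalizing leaves P, Q-weights 1/2 : 1/4 → (2/3, 1/3).
So T = (2/3)·P + (1/3)·Q = (10/3, 7).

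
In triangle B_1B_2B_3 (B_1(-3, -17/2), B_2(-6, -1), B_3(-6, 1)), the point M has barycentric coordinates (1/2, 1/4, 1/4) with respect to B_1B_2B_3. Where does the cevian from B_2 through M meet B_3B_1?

(-4, -16/3)

Line B_2M meets B_3B_1 where the B_2-coordinate vanishes; zeroing M's B_2-weight and renormalizing leaves B_3, B_1-weights 1/4 : 1/2 → (1/3, 2/3).
So N = (1/3)·B_3 + (2/3)·B_1 = (-4, -16/3).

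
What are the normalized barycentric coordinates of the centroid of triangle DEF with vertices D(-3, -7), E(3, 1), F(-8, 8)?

(1/3, 1/3, 1/3)

The centroid is the average of the vertices, so each weight is 1/3.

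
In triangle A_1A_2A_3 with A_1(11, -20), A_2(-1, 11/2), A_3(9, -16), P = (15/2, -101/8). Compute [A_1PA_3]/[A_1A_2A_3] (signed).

1/4

[A_1A_2A_3] = ½·(11·(11/2−(-16)) + (-1)·(-16−(-20)) + 9·(-20−(11/2))) = ½·(473/2 − 4 − 459/2) = 3/2.
[A_1PA_3] = ½·(11·(-101/8−(-16)) + (15/2)·(-16−(-20)) + 9·(-20−(-101/8))) = ½·(297/8 + 30 − 531/8) = 3/8, so the ratio is (3/8)/(3/2) = 1/4.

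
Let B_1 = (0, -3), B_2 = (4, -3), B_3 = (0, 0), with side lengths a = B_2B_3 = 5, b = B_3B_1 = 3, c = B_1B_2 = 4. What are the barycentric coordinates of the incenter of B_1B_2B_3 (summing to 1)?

(5/12, 1/4, 1/3)

The incenter has barycentric coordinates proportional to the opposite side lengths: (5 : 3 : 4).
Normalizing by 5+3+4 = 12 gives (5/12, 1/4, 1/3).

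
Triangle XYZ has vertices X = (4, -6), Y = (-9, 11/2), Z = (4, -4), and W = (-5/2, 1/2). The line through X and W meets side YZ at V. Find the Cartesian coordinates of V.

(-24/7, 10/7)

Barycentric coordinates of W with respect to XYZ: (1/8, 1/2, 3/8).
On side YZ the X-coordinate is zero; dropping W's X-weight 1/8 and renormalizing the remaining 1/2 : 3/8 gives weights 4/7, 3/7 on Y, Z.
V = (4/7)·(-9, 11/2) + (3/7)·(4, -4) = (-24/7, 10/7).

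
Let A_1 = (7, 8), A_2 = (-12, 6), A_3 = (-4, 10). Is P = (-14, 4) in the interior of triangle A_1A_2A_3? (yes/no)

no

Barycentric coordinates of P: (2/15, 43/30, -17/30).
The three coordinates are positive, positive, negative; a point is interior exactly when all three are positive.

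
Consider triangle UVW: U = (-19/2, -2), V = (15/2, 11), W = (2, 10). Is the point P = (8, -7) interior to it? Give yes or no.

no

Barycentric coordinates of P: (199/109, 535/109, -625/109).
The three coordinates are positive, positive, negative; a point is interior exactly when all three are positive.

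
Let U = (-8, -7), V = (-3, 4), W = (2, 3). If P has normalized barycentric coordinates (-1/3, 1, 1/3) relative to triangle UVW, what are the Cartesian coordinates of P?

P = (-1/3)·U + 1·V + (1/3)·W.
x-coordinate: (-1/3)·(-8) + 1·(-3) + (1/3)·2 = 1/3.
y-coordinate: (-1/3)·(-7) + 1·4 + (1/3)·3 = 22/3.

(1/3, 22/3)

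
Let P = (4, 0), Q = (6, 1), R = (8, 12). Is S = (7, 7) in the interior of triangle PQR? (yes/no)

Barycentric coordinates of S: (1/20, 2/5, 11/20).
The three coordinates are positive, positive, positive; a point is interior exactly when all three are positive.

yes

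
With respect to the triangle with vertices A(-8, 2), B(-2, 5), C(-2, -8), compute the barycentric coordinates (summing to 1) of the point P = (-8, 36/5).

(1, 2/5, -2/5)

Signed area of the reference triangle: [ABC] = ½·((-8)·(5−(-8)) + (-2)·(-8−2) + (-2)·(2−5)) = ½·(-104 + 20 + 6) = -39.
[PBC] = ½·((-8)·(5−(-8)) + (-2)·(-8−(36/5)) + (-2)·(36/5−5)) = ½·(-104 + 152/5 − 22/5) = -39, so the A-coordinate is (-39)/(-39) = 1.
[APC] = ½·((-8)·(36/5−(-8)) + (-8)·(-8−2) + (-2)·(2−(36/5))) = ½·(-608/5 + 80 + 52/5) = -78/5, so the B-coordinate is 2/5.
[ABP] = ½·((-8)·(5−(36/5)) + (-2)·(36/5−2) + (-8)·(2−5)) = ½·(88/5 − 52/5 + 24) = 78/5, so the C-coordinate is -2/5.
Check: 1 + 2/5 − 2/5 = 1.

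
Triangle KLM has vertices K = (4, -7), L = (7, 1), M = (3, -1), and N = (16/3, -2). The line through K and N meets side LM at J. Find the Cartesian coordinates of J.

(6, 1/2)

Barycentric coordinates of N with respect to KLM: (1/3, 1/2, 1/6).
On side LM the K-coordinate is zero; dropping N's K-weight 1/3 and renormalizing the remaining 1/2 : 1/6 gives weights 3/4, 1/4 on L, M.
J = (3/4)·(7, 1) + (1/4)·(3, -1) = (6, 1/2).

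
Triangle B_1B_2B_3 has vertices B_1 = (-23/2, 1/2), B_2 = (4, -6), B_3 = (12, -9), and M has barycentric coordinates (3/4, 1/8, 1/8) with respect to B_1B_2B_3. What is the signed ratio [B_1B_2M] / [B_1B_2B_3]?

1/8

The signed ratio [B_1B_2M]/[B_1B_2B_3] equals the barycentric coordinate of M at vertex B_3, which is 1/8.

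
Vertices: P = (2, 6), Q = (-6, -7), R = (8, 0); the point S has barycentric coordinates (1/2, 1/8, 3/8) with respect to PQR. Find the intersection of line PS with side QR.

(9/2, -7/4)

Line PS meets QR where the P-coordinate vanishes; zeroing S's P-weight and renormalizing leaves Q, R-weights 1/8 : 3/8 → (1/4, 3/4).
So T = (1/4)·Q + (3/4)·R = (9/2, -7/4).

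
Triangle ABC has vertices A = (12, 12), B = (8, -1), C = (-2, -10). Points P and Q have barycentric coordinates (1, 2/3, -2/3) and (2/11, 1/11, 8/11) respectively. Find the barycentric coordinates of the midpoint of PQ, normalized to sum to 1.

(13/22, 25/66, 1/33)

Since both coordinate triples sum to 1, the midpoint's barycentrics are the componentwise average.
(1+2/11)/2 = 13/22; similarly 25/66 and 1/33.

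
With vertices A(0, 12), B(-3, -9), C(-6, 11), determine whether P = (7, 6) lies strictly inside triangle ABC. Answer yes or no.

Barycentric coordinates of P: (245/123, 43/123, -55/41).
The three coordinates are positive, positive, negative; a point is interior exactly when all three are positive.

no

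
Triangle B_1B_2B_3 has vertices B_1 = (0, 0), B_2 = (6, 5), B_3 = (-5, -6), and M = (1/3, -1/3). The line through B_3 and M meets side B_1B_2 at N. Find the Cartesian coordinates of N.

Barycentric coordinates of M with respect to B_1B_2B_3: (1/3, 1/3, 1/3).
On side B_1B_2 the B_3-coordinate is zero; dropping M's B_3-weight 1/3 and renormalizing the remaining 1/3 : 1/3 gives weights 1/2, 1/2 on B_1, B_2.
N = (1/2)·(0, 0) + (1/2)·(6, 5) = (3, 5/2).

(3, 5/2)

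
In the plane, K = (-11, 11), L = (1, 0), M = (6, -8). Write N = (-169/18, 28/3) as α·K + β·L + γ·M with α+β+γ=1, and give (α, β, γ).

(8/9, 1/18, 1/18)

Signed area of the reference triangle: [KLM] = ½·((-11)·(0−(-8)) + 1·(-8−11) + 6·(11−0)) = ½·(-88 − 19 + 66) = -41/2.
[NLM] = ½·((-169/18)·(0−(-8)) + 1·(-8−(28/3)) + 6·(28/3−0)) = ½·(-676/9 − 52/3 + 56) = -164/9, so the K-coordinate is (-164/9)/(-41/2) = 8/9.
[KNM] = ½·((-11)·(28/3−(-8)) + (-169/18)·(-8−11) + 6·(11−(28/3))) = ½·(-572/3 + 3211/18 + 10) = -41/36, so the L-coordinate is 1/18.
[KLN] = ½·((-11)·(0−(28/3)) + 1·(28/3−11) + (-169/18)·(11−0)) = ½·(308/3 − 5/3 − 1859/18) = -41/36, so the M-coordinate is 1/18.
Check: 8/9 + 1/18 + 1/18 = 1.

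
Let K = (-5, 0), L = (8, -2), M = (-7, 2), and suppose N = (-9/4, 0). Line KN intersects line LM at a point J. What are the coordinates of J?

(1/2, 0)

Barycentric coordinates of N with respect to KLM: (1/2, 1/4, 1/4).
On side LM the K-coordinate is zero; dropping N's K-weight 1/2 and renormalizing the remaining 1/4 : 1/4 gives weights 1/2, 1/2 on L, M.
J = (1/2)·(8, -2) + (1/2)·(-7, 2) = (1/2, 0).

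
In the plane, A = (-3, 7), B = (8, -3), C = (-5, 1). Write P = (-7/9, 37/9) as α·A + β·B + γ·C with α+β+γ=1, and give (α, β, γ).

Signed area of the reference triangle: [ABC] = ½·((-3)·(-3−1) + 8·(1−7) + (-5)·(7−(-3))) = ½·(12 − 48 − 50) = -43.
[PBC] = ½·((-7/9)·(-3−1) + 8·(1−(37/9)) + (-5)·(37/9−(-3))) = ½·(28/9 − 224/9 − 320/9) = -86/3, so the A-coordinate is (-86/3)/(-43) = 2/3.
[APC] = ½·((-3)·(37/9−1) + (-7/9)·(1−7) + (-5)·(7−(37/9))) = ½·(-28/3 + 14/3 − 130/9) = -86/9, so the B-coordinate is 2/9.
[ABP] = ½·((-3)·(-3−(37/9)) + 8·(37/9−7) + (-7/9)·(7−(-3))) = ½·(64/3 − 208/9 − 70/9) = -43/9, so the C-coordinate is 1/9.
Check: 2/3 + 2/9 + 1/9 = 1.

(2/3, 2/9, 1/9)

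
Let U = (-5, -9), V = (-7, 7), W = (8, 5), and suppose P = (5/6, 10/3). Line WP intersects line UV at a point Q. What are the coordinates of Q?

(-19/3, 5/3)

Barycentric coordinates of P with respect to UVW: (1/6, 1/3, 1/2).
On side UV the W-coordinate is zero; dropping P's W-weight 1/2 and renormalizing the remaining 1/6 : 1/3 gives weights 1/3, 2/3 on U, V.
Q = (1/3)·(-5, -9) + (2/3)·(-7, 7) = (-19/3, 5/3).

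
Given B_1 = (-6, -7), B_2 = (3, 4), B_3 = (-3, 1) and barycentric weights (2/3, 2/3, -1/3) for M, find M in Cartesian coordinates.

M = (2/3)·B_1 + (2/3)·B_2 + (-1/3)·B_3.
x-coordinate: (2/3)·(-6) + (2/3)·3 + (-1/3)·(-3) = -1.
y-coordinate: (2/3)·(-7) + (2/3)·4 + (-1/3)·1 = -7/3.

(-1, -7/3)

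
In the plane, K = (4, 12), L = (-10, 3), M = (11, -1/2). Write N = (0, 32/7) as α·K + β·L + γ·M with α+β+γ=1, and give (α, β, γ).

Signed area of the reference triangle: [KLM] = ½·(4·(3−(-1/2)) + (-10)·(-1/2−12) + 11·(12−3)) = ½·(14 + 125 + 99) = 119.
[NLM] = ½·(0·(3−(-1/2)) + (-10)·(-1/2−(32/7)) + 11·(32/7−3)) = ½·(0 + 355/7 + 121/7) = 34, so the K-coordinate is 34/119 = 2/7.
[KNM] = ½·(4·(32/7−(-1/2)) + 0·(-1/2−12) + 11·(12−(32/7))) = ½·(142/7 + 0 + 572/7) = 51, so the L-coordinate is 3/7.
[KLN] = ½·(4·(3−(32/7)) + (-10)·(32/7−12) + 0·(12−3)) = ½·(-44/7 + 520/7 + 0) = 34, so the M-coordinate is 2/7.

(2/7, 3/7, 2/7)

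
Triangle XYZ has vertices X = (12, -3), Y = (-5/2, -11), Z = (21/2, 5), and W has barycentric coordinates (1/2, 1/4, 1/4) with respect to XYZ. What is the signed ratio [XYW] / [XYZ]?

1/4

The signed ratio [XYW]/[XYZ] equals the barycentric coordinate of W at vertex Z, which is 1/4.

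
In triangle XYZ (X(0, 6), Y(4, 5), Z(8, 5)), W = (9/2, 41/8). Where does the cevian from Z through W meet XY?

Barycentric coordinates of W with respect to XYZ: (1/8, 5/8, 1/4).
On side XY the Z-coordinate is zero; dropping W's Z-weight 1/4 and renormalizing the remaining 1/8 : 5/8 gives weights 1/6, 5/6 on X, Y.
V = (1/6)·(0, 6) + (5/6)·(4, 5) = (10/3, 31/6).

(10/3, 31/6)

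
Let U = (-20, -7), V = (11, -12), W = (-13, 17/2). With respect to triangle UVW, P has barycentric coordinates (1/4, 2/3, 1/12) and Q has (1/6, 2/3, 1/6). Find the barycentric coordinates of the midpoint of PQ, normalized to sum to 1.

Since both coordinate triples sum to 1, the midpoint's barycentrics are the componentwise average.
(1/4+1/6)/2 = 5/24; similarly 2/3 and 1/8.

(5/24, 2/3, 1/8)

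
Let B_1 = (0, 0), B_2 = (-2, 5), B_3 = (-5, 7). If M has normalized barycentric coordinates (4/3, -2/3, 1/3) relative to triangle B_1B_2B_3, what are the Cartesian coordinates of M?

M = (4/3)·B_1 + (-2/3)·B_2 + (1/3)·B_3.
x-coordinate: (4/3)·0 + (-2/3)·(-2) + (1/3)·(-5) = -1/3.
y-coordinate: (4/3)·0 + (-2/3)·5 + (1/3)·7 = -1.

(-1/3, -1)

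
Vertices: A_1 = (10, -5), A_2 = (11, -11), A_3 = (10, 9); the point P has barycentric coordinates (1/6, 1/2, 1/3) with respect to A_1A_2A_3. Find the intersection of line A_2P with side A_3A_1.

(10, 13/3)

Line A_2P meets A_3A_1 where the A_2-coordinate vanishes; zeroing P's A_2-weight and renormalizing leaves A_3, A_1-weights 1/3 : 1/6 → (2/3, 1/3).
So Q = (2/3)·A_3 + (1/3)·A_1 = (10, 13/3).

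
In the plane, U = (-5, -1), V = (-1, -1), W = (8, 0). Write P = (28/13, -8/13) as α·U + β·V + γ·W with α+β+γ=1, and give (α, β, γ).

Signed area of the reference triangle: [UVW] = ½·((-5)·(-1−0) + (-1)·(0−(-1)) + 8·(-1−(-1))) = ½·(5 − 1 + 0) = 2.
[PVW] = ½·((28/13)·(-1−0) + (-1)·(0−(-8/13)) + 8·(-8/13−(-1))) = ½·(-28/13 − 8/13 + 40/13) = 2/13, so the U-coordinate is (2/13)/2 = 1/13.
[UPW] = ½·((-5)·(-8/13−0) + (28/13)·(0−(-1)) + 8·(-1−(-8/13))) = ½·(40/13 + 28/13 − 40/13) = 14/13, so the V-coordinate is 7/13.
[UVP] = ½·((-5)·(-1−(-8/13)) + (-1)·(-8/13−(-1)) + (28/13)·(-1−(-1))) = ½·(25/13 − 5/13 + 0) = 10/13, so the W-coordinate is 5/13.
Check: 1/13 + 7/13 + 5/13 = 1.

(1/13, 7/13, 5/13)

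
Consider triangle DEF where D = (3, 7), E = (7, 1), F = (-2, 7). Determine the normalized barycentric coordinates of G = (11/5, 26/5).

Signed area of the reference triangle: [DEF] = ½·(3·(1−7) + 7·(7−7) + (-2)·(7−1)) = ½·(-18 + 0 − 12) = -15.
[GEF] = ½·((11/5)·(1−7) + 7·(7−(26/5)) + (-2)·(26/5−1)) = ½·(-66/5 + 63/5 − 42/5) = -9/2, so the D-coordinate is (-9/2)/(-15) = 3/10.
[DGF] = ½·(3·(26/5−7) + (11/5)·(7−7) + (-2)·(7−(26/5))) = ½·(-27/5 + 0 − 18/5) = -9/2, so the E-coordinate is 3/10.
[DEG] = ½·(3·(1−(26/5)) + 7·(26/5−7) + (11/5)·(7−1)) = ½·(-63/5 − 63/5 + 66/5) = -6, so the F-coordinate is 2/5.
Check: 3/10 + 3/10 + 2/5 = 1.

(3/10, 3/10, 2/5)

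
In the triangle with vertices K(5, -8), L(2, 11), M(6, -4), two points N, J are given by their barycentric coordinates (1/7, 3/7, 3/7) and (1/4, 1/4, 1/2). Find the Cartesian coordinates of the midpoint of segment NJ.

Barycentric coordinates of the midpoint are the average: (11/56, 19/56, 13/28).
Converting: (11/56)·K + (19/56)·L + (13/28)·M = (249/56, 17/56).

(249/56, 17/56)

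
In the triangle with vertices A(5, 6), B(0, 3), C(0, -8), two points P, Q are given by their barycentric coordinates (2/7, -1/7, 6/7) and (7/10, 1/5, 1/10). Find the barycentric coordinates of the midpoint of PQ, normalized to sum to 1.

Since both coordinate triples sum to 1, the midpoint's barycentrics are the componentwise average.
(2/7+7/10)/2 = 69/140; similarly 1/35 and 67/140.

(69/140, 1/35, 67/140)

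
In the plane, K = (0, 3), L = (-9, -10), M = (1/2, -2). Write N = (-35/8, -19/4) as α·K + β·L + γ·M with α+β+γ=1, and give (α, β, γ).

(1/4, 1/2, 1/4)

Signed area of the reference triangle: [KLM] = ½·(0·(-10−(-2)) + (-9)·(-2−3) + (1/2)·(3−(-10))) = ½·(0 + 45 + 13/2) = 103/4.
[NLM] = ½·((-35/8)·(-10−(-2)) + (-9)·(-2−(-19/4)) + (1/2)·(-19/4−(-10))) = ½·(35 − 99/4 + 21/8) = 103/16, so the K-coordinate is (103/16)/(103/4) = 1/4.
[KNM] = ½·(0·(-19/4−(-2)) + (-35/8)·(-2−3) + (1/2)·(3−(-19/4))) = ½·(0 + 175/8 + 31/8) = 103/8, so the L-coordinate is 1/2.
[KLN] = ½·(0·(-10−(-19/4)) + (-9)·(-19/4−3) + (-35/8)·(3−(-10))) = ½·(0 + 279/4 − 455/8) = 103/16, so the M-coordinate is 1/4.
Check: 1/4 + 1/2 + 1/4 = 1.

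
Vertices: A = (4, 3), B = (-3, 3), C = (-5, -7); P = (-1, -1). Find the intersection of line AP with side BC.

Barycentric coordinates of P with respect to ABC: (2/5, 1/5, 2/5).
On side BC the A-coordinate is zero; dropping P's A-weight 2/5 and renormalizing the remaining 1/5 : 2/5 gives weights 1/3, 2/3 on B, C.
Q = (1/3)·(-3, 3) + (2/3)·(-5, -7) = (-13/3, -11/3).

(-13/3, -11/3)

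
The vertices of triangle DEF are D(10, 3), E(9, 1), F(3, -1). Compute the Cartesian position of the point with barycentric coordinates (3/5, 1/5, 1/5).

G = (3/5)·D + (1/5)·E + (1/5)·F.
x-coordinate: (3/5)·10 + (1/5)·9 + (1/5)·3 = 42/5.
y-coordinate: (3/5)·3 + (1/5)·1 + (1/5)·(-1) = 9/5.

(42/5, 9/5)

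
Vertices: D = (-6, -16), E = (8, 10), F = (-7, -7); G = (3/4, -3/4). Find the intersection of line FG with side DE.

(10/3, 4/3)

Barycentric coordinates of G with respect to DEF: (1/4, 1/2, 1/4).
On side DE the F-coordinate is zero; dropping G's F-weight 1/4 and renormalizing the remaining 1/4 : 1/2 gives weights 1/3, 2/3 on D, E.
H = (1/3)·(-6, -16) + (2/3)·(8, 10) = (10/3, 4/3).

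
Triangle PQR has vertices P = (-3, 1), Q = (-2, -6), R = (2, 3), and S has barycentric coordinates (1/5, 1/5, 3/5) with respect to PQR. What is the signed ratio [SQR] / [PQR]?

1/5

The signed ratio [SQR]/[PQR] equals the barycentric coordinate of S at vertex P, which is 1/5.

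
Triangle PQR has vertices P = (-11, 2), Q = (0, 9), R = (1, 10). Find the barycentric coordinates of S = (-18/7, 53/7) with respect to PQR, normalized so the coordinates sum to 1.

(2/7, 1/7, 4/7)

Signed area of the reference triangle: [PQR] = ½·((-11)·(9−10) + 0·(10−2) + 1·(2−9)) = ½·(11 + 0 − 7) = 2.
[SQR] = ½·((-18/7)·(9−10) + 0·(10−(53/7)) + 1·(53/7−9)) = ½·(18/7 + 0 − 10/7) = 4/7, so the P-coordinate is (4/7)/2 = 2/7.
[PSR] = ½·((-11)·(53/7−10) + (-18/7)·(10−2) + 1·(2−(53/7))) = ½·(187/7 − 144/7 − 39/7) = 2/7, so the Q-coordinate is 1/7.
[PQS] = ½·((-11)·(9−(53/7)) + 0·(53/7−2) + (-18/7)·(2−9)) = ½·(-110/7 + 0 + 18) = 8/7, so the R-coordinate is 4/7.
Check: 2/7 + 1/7 + 4/7 = 1.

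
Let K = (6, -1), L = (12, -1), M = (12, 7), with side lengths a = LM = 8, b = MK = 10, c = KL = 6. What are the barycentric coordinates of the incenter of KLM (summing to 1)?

(1/3, 5/12, 1/4)

The incenter has barycentric coordinates proportional to the opposite side lengths: (8 : 10 : 6).
Normalizing by 8+10+6 = 24 gives (1/3, 5/12, 1/4).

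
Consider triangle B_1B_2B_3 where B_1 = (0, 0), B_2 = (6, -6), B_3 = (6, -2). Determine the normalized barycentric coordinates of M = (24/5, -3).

(1/5, 7/20, 9/20)

Signed area of the reference triangle: [B_1B_2B_3] = ½·(0·(-6−(-2)) + 6·(-2−0) + 6·(0−(-6))) = ½·(0 − 12 + 36) = 12.
[MB_2B_3] = ½·((24/5)·(-6−(-2)) + 6·(-2−(-3)) + 6·(-3−(-6))) = ½·(-96/5 + 6 + 18) = 12/5, so the B_1-coordinate is (12/5)/12 = 1/5.
[B_1MB_3] = ½·(0·(-3−(-2)) + (24/5)·(-2−0) + 6·(0−(-3))) = ½·(0 − 48/5 + 18) = 21/5, so the B_2-coordinate is 7/20.
[B_1B_2M] = ½·(0·(-6−(-3)) + 6·(-3−0) + (24/5)·(0−(-6))) = ½·(0 − 18 + 144/5) = 27/5, so the B_3-coordinate is 9/20.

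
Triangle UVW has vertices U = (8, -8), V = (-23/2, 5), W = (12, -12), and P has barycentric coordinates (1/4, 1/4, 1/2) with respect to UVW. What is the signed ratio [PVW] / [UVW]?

1/4

The signed ratio [PVW]/[UVW] equals the barycentric coordinate of P at vertex U, which is 1/4.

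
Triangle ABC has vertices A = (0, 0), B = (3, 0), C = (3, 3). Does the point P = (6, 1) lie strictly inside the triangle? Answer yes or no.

no

Barycentric coordinates of P: (-1, 5/3, 1/3).
The three coordinates are negative, positive, positive; a point is interior exactly when all three are positive.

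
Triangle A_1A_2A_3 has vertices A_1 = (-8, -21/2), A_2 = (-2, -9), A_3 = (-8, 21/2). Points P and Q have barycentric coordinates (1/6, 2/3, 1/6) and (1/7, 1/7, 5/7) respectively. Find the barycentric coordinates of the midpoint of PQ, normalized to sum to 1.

Since both coordinate triples sum to 1, the midpoint's barycentrics are the componentwise average.
(1/6+1/7)/2 = 13/84; similarly 17/42 and 37/84.

(13/84, 17/42, 37/84)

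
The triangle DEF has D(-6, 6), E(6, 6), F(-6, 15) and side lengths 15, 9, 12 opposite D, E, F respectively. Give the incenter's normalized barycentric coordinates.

The incenter has barycentric coordinates proportional to the opposite side lengths: (15 : 9 : 12).
Normalizing by 15+9+12 = 36 gives (5/12, 1/4, 1/3).

(5/12, 1/4, 1/3)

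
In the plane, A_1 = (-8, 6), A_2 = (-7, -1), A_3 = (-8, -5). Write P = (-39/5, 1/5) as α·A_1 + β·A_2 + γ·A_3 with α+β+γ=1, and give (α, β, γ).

(2/5, 1/5, 2/5)

Signed area of the reference triangle: [A_1A_2A_3] = ½·((-8)·(-1−(-5)) + (-7)·(-5−6) + (-8)·(6−(-1))) = ½·(-32 + 77 − 56) = -11/2.
[PA_2A_3] = ½·((-39/5)·(-1−(-5)) + (-7)·(-5−(1/5)) + (-8)·(1/5−(-1))) = ½·(-156/5 + 182/5 − 48/5) = -11/5, so the A_1-coordinate is (-11/5)/(-11/2) = 2/5.
[A_1PA_3] = ½·((-8)·(1/5−(-5)) + (-39/5)·(-5−6) + (-8)·(6−(1/5))) = ½·(-208/5 + 429/5 − 232/5) = -11/10, so the A_2-coordinate is 1/5.
[A_1A_2P] = ½·((-8)·(-1−(1/5)) + (-7)·(1/5−6) + (-39/5)·(6−(-1))) = ½·(48/5 + 203/5 − 273/5) = -11/5, so the A_3-coordinate is 2/5.
Check: 2/5 + 1/5 + 2/5 = 1.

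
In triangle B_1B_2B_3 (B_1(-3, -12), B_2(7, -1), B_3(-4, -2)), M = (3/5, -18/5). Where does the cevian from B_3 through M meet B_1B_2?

(11/3, -14/3)

Barycentric coordinates of M with respect to B_1B_2B_3: (1/5, 2/5, 2/5).
On side B_1B_2 the B_3-coordinate is zero; dropping M's B_3-weight 2/5 and renormalizing the remaining 1/5 : 2/5 gives weights 1/3, 2/3 on B_1, B_2.
N = (1/3)·(-3, -12) + (2/3)·(7, -1) = (11/3, -14/3).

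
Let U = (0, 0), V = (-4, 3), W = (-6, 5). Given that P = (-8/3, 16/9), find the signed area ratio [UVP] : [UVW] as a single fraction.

-4/9

[UVW] = ½·(0·(3−5) + (-4)·(5−0) + (-6)·(0−3)) = ½·(0 − 20 + 18) = -1.
[UVP] = ½·(0·(3−(16/9)) + (-4)·(16/9−0) + (-8/3)·(0−3)) = ½·(0 − 64/9 + 8) = 4/9, so the ratio is (4/9)/(-1) = -4/9.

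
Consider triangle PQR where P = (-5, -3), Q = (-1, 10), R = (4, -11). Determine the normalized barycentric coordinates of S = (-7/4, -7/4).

Signed area of the reference triangle: [PQR] = ½·((-5)·(10−(-11)) + (-1)·(-11−(-3)) + 4·(-3−10)) = ½·(-105 + 8 − 52) = -149/2.
[SQR] = ½·((-7/4)·(10−(-11)) + (-1)·(-11−(-7/4)) + 4·(-7/4−10)) = ½·(-147/4 + 37/4 − 47) = -149/4, so the P-coordinate is (-149/4)/(-149/2) = 1/2.
[PSR] = ½·((-5)·(-7/4−(-11)) + (-7/4)·(-11−(-3)) + 4·(-3−(-7/4))) = ½·(-185/4 + 14 − 5) = -149/8, so the Q-coordinate is 1/4.
[PQS] = ½·((-5)·(10−(-7/4)) + (-1)·(-7/4−(-3)) + (-7/4)·(-3−10)) = ½·(-235/4 − 5/4 + 91/4) = -149/8, so the R-coordinate is 1/4.

(1/2, 1/4, 1/4)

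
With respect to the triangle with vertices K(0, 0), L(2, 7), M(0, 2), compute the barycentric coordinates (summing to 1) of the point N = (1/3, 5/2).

(1/6, 1/6, 2/3)

Signed area of the reference triangle: [KLM] = ½·(0·(7−2) + 2·(2−0) + 0·(0−7)) = ½·(0 + 4 + 0) = 2.
[NLM] = ½·((1/3)·(7−2) + 2·(2−(5/2)) + 0·(5/2−7)) = ½·(5/3 − 1 + 0) = 1/3, so the K-coordinate is (1/3)/2 = 1/6.
[KNM] = ½·(0·(5/2−2) + (1/3)·(2−0) + 0·(0−(5/2))) = ½·(0 + 2/3 + 0) = 1/3, so the L-coordinate is 1/6.
[KLN] = ½·(0·(7−(5/2)) + 2·(5/2−0) + (1/3)·(0−7)) = ½·(0 + 5 − 7/3) = 4/3, so the M-coordinate is 2/3.
Check: 1/6 + 1/6 + 2/3 = 1.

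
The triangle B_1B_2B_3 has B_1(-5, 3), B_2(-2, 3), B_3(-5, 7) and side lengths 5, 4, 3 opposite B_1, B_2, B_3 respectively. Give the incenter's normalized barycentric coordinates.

The incenter has barycentric coordinates proportional to the opposite side lengths: (5 : 4 : 3).
Normalizing by 5+4+3 = 12 gives (5/12, 1/3, 1/4).

(5/12, 1/3, 1/4)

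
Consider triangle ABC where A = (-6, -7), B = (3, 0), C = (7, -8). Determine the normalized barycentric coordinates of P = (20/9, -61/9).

Signed area of the reference triangle: [ABC] = ½·((-6)·(0−(-8)) + 3·(-8−(-7)) + 7·(-7−0)) = ½·(-48 − 3 − 49) = -50.
[PBC] = ½·((20/9)·(0−(-8)) + 3·(-8−(-61/9)) + 7·(-61/9−0)) = ½·(160/9 − 11/3 − 427/9) = -50/3, so the A-coordinate is (-50/3)/(-50) = 1/3.
[APC] = ½·((-6)·(-61/9−(-8)) + (20/9)·(-8−(-7)) + 7·(-7−(-61/9))) = ½·(-22/3 − 20/9 − 14/9) = -50/9, so the B-coordinate is 1/9.
[ABP] = ½·((-6)·(0−(-61/9)) + 3·(-61/9−(-7)) + (20/9)·(-7−0)) = ½·(-122/3 + 2/3 − 140/9) = -250/9, so the C-coordinate is 5/9.
Check: 1/3 + 1/9 + 5/9 = 1.

(1/3, 1/9, 5/9)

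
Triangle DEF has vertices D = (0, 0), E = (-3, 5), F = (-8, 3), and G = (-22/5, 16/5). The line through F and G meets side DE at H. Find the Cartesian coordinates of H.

(-2, 10/3)

Barycentric coordinates of G with respect to DEF: (1/5, 2/5, 2/5).
On side DE the F-coordinate is zero; dropping G's F-weight 2/5 and renormalizing the remaining 1/5 : 2/5 gives weights 1/3, 2/3 on D, E.
H = (1/3)·(0, 0) + (2/3)·(-3, 5) = (-2, 10/3).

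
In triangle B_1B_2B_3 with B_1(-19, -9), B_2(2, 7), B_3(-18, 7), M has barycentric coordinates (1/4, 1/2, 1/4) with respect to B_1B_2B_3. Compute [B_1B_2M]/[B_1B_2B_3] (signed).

The signed ratio [B_1B_2M]/[B_1B_2B_3] equals the barycentric coordinate of M at vertex B_3, which is 1/4.

1/4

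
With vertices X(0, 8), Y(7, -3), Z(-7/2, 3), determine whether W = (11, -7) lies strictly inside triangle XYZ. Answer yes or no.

no

Barycentric coordinates of W: (-12/49, 215/147, -32/147).
The three coordinates are negative, positive, negative; a point is interior exactly when all three are positive.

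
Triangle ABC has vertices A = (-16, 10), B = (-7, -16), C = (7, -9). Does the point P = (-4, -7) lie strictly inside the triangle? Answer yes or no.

Barycentric coordinates of P: (15/61, 163/427, 159/427).
The three coordinates are positive, positive, positive; a point is interior exactly when all three are positive.

yes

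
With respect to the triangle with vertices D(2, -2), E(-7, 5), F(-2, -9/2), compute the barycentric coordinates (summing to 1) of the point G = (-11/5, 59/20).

Signed area of the reference triangle: [DEF] = ½·(2·(5−(-9/2)) + (-7)·(-9/2−(-2)) + (-2)·(-2−5)) = ½·(19 + 35/2 + 14) = 101/4.
[GEF] = ½·((-11/5)·(5−(-9/2)) + (-7)·(-9/2−(59/20)) + (-2)·(59/20−5)) = ½·(-209/10 + 1043/20 + 41/10) = 707/40, so the D-coordinate is (707/40)/(101/4) = 7/10.
[DGF] = ½·(2·(59/20−(-9/2)) + (-11/5)·(-9/2−(-2)) + (-2)·(-2−(59/20))) = ½·(149/10 + 11/2 + 99/10) = 303/20, so the E-coordinate is 3/5.
[DEG] = ½·(2·(5−(59/20)) + (-7)·(59/20−(-2)) + (-11/5)·(-2−5)) = ½·(41/10 − 693/20 + 77/5) = -303/40, so the F-coordinate is -3/10.

(7/10, 3/5, -3/10)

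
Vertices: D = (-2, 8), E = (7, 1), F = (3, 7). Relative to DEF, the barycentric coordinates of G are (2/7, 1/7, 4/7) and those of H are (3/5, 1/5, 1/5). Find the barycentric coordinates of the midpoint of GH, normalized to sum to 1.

Since both coordinate triples sum to 1, the midpoint's barycentrics are the componentwise average.
(2/7+3/5)/2 = 31/70; similarly 6/35 and 27/70.

(31/70, 6/35, 27/70)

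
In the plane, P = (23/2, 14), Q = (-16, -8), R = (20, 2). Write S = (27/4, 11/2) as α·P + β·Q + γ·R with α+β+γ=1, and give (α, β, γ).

Signed area of the reference triangle: [PQR] = ½·((23/2)·(-8−2) + (-16)·(2−14) + 20·(14−(-8))) = ½·(-115 + 192 + 440) = 517/2.
[SQR] = ½·((27/4)·(-8−2) + (-16)·(2−(11/2)) + 20·(11/2−(-8))) = ½·(-135/2 + 56 + 270) = 517/4, so the P-coordinate is (517/4)/(517/2) = 1/2.
[PSR] = ½·((23/2)·(11/2−2) + (27/4)·(2−14) + 20·(14−(11/2))) = ½·(161/4 − 81 + 170) = 517/8, so the Q-coordinate is 1/4.
[PQS] = ½·((23/2)·(-8−(11/2)) + (-16)·(11/2−14) + (27/4)·(14−(-8))) = ½·(-621/4 + 136 + 297/2) = 517/8, so the R-coordinate is 1/4.

(1/2, 1/4, 1/4)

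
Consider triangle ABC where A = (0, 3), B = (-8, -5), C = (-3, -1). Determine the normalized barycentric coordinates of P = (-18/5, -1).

(3/10, 3/10, 2/5)

Signed area of the reference triangle: [ABC] = ½·(0·(-5−(-1)) + (-8)·(-1−3) + (-3)·(3−(-5))) = ½·(0 + 32 − 24) = 4.
[PBC] = ½·((-18/5)·(-5−(-1)) + (-8)·(-1−(-1)) + (-3)·(-1−(-5))) = ½·(72/5 + 0 − 12) = 6/5, so the A-coordinate is (6/5)/4 = 3/10.
[APC] = ½·(0·(-1−(-1)) + (-18/5)·(-1−3) + (-3)·(3−(-1))) = ½·(0 + 72/5 − 12) = 6/5, so the B-coordinate is 3/10.
[ABP] = ½·(0·(-5−(-1)) + (-8)·(-1−3) + (-18/5)·(3−(-5))) = ½·(0 + 32 − 144/5) = 8/5, so the C-coordinate is 2/5.
Check: 3/10 + 3/10 + 2/5 = 1.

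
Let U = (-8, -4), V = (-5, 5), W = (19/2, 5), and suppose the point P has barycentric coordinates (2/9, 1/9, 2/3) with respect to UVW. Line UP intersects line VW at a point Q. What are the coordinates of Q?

Line UP meets VW where the U-coordinate vanishes; zeroing P's U-weight and renormalizing leaves V, W-weights 1/9 : 2/3 → (1/7, 6/7).
So Q = (1/7)·V + (6/7)·W = (52/7, 5).

(52/7, 5)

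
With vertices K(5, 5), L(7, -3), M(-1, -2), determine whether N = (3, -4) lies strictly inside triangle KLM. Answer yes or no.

no

Barycentric coordinates of N: (-6/31, 20/31, 17/31).
The three coordinates are negative, positive, positive; a point is interior exactly when all three are positive.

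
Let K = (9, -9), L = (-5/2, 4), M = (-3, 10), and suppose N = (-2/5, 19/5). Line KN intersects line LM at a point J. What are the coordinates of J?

(-11/4, 7)

Barycentric coordinates of N with respect to KLM: (1/5, 2/5, 2/5).
On side LM the K-coordinate is zero; dropping N's K-weight 1/5 and renormalizing the remaining 2/5 : 2/5 gives weights 1/2, 1/2 on L, M.
J = (1/2)·(-5/2, 4) + (1/2)·(-3, 10) = (-11/4, 7).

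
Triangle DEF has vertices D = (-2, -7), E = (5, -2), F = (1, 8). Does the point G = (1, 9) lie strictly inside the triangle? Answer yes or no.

no

Barycentric coordinates of G: (-2/45, -1/30, 97/90).
The three coordinates are negative, negative, positive; a point is interior exactly when all three are positive.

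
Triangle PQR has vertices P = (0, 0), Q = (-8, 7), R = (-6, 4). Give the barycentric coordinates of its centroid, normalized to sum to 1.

(1/3, 1/3, 1/3)

The centroid is the average of the vertices, so each weight is 1/3.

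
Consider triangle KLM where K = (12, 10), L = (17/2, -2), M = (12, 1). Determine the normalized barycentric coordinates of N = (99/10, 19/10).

(3/10, 3/5, 1/10)

Signed area of the reference triangle: [KLM] = ½·(12·(-2−1) + (17/2)·(1−10) + 12·(10−(-2))) = ½·(-36 − 153/2 + 144) = 63/4.
[NLM] = ½·((99/10)·(-2−1) + (17/2)·(1−(19/10)) + 12·(19/10−(-2))) = ½·(-297/10 − 153/20 + 234/5) = 189/40, so the K-coordinate is (189/40)/(63/4) = 3/10.
[KNM] = ½·(12·(19/10−1) + (99/10)·(1−10) + 12·(10−(19/10))) = ½·(54/5 − 891/10 + 486/5) = 189/20, so the L-coordinate is 3/5.
[KLN] = ½·(12·(-2−(19/10)) + (17/2)·(19/10−10) + (99/10)·(10−(-2))) = ½·(-234/5 − 1377/20 + 594/5) = 63/40, so the M-coordinate is 1/10.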